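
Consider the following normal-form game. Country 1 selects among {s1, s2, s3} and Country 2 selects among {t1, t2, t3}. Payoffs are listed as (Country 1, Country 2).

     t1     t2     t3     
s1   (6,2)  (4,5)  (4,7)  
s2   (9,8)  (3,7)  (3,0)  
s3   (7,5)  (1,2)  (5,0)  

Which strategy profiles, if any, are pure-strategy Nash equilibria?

(s2, t1)

Find each player's best response to every opponent strategy; NE are the intersections.
Country 1's best responses — vs t1: s2 (payoff 9); vs t2: s1 (payoff 4); vs t3: s3 (payoff 5).
Country 2's best responses — vs s1: t3 (payoff 7); vs s2: t1 (payoff 8); vs s3: t1 (payoff 5).
The only mutual best response is (s2, t1); neither player gains by switching there.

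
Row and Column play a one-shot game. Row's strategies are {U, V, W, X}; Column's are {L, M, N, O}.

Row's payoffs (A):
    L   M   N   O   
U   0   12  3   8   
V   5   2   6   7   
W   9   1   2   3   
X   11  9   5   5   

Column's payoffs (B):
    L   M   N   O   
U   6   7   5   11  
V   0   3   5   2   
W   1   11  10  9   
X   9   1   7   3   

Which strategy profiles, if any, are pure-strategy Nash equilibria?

(U, O), (V, N), and (X, L)

Check mutual best responses: a cell is a NE iff neither player can gain by unilaterally deviating.
Row's best responses — vs L: X (payoff 11); vs M: U (payoff 12); vs N: V (payoff 6); vs O: U (payoff 8).
Column's best responses — vs U: O (payoff 11); vs V: N (payoff 5); vs W: M (payoff 11); vs X: L (payoff 9).
Mutual best responses occur at (U, O), (V, N), and (X, L); at each, neither player gains by switching.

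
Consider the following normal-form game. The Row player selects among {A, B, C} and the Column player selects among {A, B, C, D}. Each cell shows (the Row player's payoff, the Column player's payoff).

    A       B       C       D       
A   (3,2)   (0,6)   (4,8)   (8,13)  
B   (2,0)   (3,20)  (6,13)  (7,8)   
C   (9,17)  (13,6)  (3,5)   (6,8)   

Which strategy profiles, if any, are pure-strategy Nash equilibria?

Find each player's best response to every opponent strategy; NE are the intersections.
The Row player's best responses — vs A: C (payoff 9); vs B: C (payoff 13); vs C: B (payoff 6); vs D: A (payoff 8).
The Column player's best responses — vs A: D (payoff 13); vs B: B (payoff 20); vs C: A (payoff 17).
Mutual best responses occur at (A, D) and (C, A); at each, neither player gains by switching.

(A, D) and (C, A)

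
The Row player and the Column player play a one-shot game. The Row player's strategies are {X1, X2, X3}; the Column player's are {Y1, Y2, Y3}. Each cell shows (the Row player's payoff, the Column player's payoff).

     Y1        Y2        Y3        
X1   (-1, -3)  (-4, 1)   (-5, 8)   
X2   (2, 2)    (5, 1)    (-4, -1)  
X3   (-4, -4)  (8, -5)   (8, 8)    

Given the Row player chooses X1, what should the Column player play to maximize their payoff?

With the Row player fixed at X1, the Column player's payoffs are: Y1 → -3, Y2 → 1, Y3 → 8.
The maximum is 8, achieved by Y3.

Y3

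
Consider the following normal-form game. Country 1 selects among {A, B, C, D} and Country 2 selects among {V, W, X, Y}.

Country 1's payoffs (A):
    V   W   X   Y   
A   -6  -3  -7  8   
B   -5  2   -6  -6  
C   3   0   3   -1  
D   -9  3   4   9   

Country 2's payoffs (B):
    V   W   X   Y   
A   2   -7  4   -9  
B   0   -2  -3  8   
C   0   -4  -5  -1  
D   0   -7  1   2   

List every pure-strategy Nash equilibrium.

(C, V) and (D, Y)

Check mutual best responses: a cell is a NE iff neither player can gain by unilaterally deviating.
Country 1's best responses — vs V: C (payoff 3); vs W: D (payoff 3); vs X: D (payoff 4); vs Y: D (payoff 9).
Country 2's best responses — vs A: X (payoff 4); vs B: Y (payoff 8); vs C: V (payoff 0); vs D: Y (payoff 2).
Mutual best responses occur at (C, V) and (D, Y); at each, neither player gains by switching.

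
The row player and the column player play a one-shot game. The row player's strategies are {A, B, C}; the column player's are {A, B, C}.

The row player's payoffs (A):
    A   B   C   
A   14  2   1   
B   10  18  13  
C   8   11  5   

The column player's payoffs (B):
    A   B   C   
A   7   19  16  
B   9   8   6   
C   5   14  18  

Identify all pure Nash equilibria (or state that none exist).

None

A profile is a Nash equilibrium when each player is best-responding to the other.
The row player's best responses — vs A: A (payoff 14); vs B: B (payoff 18); vs C: B (payoff 13).
The column player's best responses — vs A: B (payoff 19); vs B: A (payoff 9); vs C: C (payoff 18).
No cell has both players best-responding. For instance, the row player's best reply to B is B, but against B the column player prefers A over B.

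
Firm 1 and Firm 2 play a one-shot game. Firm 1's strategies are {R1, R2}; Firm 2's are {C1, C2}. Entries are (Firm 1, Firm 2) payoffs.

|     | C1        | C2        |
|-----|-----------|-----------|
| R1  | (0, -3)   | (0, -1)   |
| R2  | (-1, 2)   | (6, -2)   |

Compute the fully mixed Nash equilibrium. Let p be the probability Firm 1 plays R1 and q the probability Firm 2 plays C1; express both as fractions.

Each player's mixing probability is pinned down by making the *other* player indifferent.
Firm 2 indifferent between C1 and C2: p·(-3) + (1−p)·2 = p·(-1) + (1−p)·(-2) ⟹ 2 + (-5)p = (-2) + 1p ⟹ p = 2/3.
Firm 1 indifferent between R1 and R2: q·0 + (1−q)·0 = q·(-1) + (1−q)·6 ⟹ 0 + 0q = 6 + (-7)q ⟹ q = 6/7.

p = 2/3, q = 6/7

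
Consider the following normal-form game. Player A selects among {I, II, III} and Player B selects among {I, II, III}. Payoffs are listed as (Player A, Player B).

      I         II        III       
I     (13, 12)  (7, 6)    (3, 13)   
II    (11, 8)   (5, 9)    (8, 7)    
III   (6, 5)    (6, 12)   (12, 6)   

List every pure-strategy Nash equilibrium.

Check mutual best responses: a cell is a NE iff neither player can gain by unilaterally deviating.
Player A's best responses — vs I: I (payoff 13); vs II: I (payoff 7); vs III: III (payoff 12).
Player B's best responses — vs I: III (payoff 13); vs II: II (payoff 9); vs III: II (payoff 12).
No cell has both players best-responding. For instance, Player A's best reply to I is I, but against I Player B prefers III over I.

None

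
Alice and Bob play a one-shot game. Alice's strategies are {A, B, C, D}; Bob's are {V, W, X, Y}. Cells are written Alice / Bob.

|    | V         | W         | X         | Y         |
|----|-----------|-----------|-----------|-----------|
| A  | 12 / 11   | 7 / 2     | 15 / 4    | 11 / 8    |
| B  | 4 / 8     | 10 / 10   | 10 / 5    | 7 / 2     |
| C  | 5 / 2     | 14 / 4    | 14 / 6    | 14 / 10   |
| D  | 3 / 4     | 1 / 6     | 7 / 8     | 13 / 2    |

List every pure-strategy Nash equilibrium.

(A, V) and (C, Y)

A profile is a Nash equilibrium when each player is best-responding to the other.
Alice's best responses — vs V: A (payoff 12); vs W: C (payoff 14); vs X: A (payoff 15); vs Y: C (payoff 14).
Bob's best responses — vs A: V (payoff 11); vs B: W (payoff 10); vs C: Y (payoff 10); vs D: X (payoff 8).
Mutual best responses occur at (A, V) and (C, Y); at each, neither player gains by switching.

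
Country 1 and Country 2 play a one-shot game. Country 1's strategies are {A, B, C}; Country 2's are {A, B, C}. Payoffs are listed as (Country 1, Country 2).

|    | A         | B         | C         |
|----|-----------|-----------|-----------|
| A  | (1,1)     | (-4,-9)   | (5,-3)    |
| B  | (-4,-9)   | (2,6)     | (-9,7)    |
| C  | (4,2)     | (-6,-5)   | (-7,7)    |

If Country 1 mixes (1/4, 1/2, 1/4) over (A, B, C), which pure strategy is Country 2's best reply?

Compute Country 2's expected payoff from each pure strategy against the given mix.
A: (1/4)·1 + (1/2)·(-9) + (1/4)·2 = -15/4
B: (1/4)·(-9) + (1/2)·6 + (1/4)·(-5) = -1/2
C: (1/4)·(-3) + (1/2)·7 + (1/4)·7 = 9/2
Highest expected payoff is 9/2, from C.

C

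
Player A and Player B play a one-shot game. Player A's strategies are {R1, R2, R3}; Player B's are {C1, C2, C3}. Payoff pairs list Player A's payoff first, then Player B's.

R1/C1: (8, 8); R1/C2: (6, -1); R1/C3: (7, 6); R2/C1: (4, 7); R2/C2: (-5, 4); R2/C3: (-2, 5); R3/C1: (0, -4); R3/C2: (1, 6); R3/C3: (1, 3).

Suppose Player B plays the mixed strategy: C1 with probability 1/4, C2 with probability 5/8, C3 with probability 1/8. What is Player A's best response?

R1

Player A's best reply maximizes expected payoff against the mix.
R1: (1/4)·8 + (5/8)·6 + (1/8)·7 = 53/8
R2: (1/4)·4 + (5/8)·(-5) + (1/8)·(-2) = -19/8
R3: (1/4)·0 + (5/8)·1 + (1/8)·1 = 3/4
Highest expected payoff is 53/8, from R1.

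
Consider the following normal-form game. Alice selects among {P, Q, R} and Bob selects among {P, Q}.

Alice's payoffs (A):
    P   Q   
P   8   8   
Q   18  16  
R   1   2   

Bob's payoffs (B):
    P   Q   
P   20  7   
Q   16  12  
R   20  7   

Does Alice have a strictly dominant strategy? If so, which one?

A strategy is strictly dominant if it gives Alice a strictly higher payoff than every other strategy, against every choice by the opponent.
Q strictly dominates: vs P: 18 > each of {8, 1}; vs Q: 16 > each of {8, 2}.

Q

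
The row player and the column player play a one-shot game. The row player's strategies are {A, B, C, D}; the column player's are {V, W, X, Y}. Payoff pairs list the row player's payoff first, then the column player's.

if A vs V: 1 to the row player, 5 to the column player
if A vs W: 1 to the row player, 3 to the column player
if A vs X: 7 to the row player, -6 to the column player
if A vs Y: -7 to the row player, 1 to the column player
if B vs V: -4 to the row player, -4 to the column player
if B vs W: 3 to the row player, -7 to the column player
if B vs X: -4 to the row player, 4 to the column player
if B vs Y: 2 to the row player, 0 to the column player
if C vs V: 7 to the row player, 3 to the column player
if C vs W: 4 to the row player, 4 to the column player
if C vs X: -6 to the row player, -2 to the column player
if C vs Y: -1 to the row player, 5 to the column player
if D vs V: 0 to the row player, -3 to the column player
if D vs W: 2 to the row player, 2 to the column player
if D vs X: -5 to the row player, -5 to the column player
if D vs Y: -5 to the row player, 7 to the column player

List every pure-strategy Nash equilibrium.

Check mutual best responses: a cell is a NE iff neither player can gain by unilaterally deviating.
The row player's best responses — vs V: C (payoff 7); vs W: C (payoff 4); vs X: A (payoff 7); vs Y: B (payoff 2).
The column player's best responses — vs A: V (payoff 5); vs B: X (payoff 4); vs C: Y (payoff 5); vs D: Y (payoff 7).
No cell has both players best-responding. For instance, the row player's best reply to X is A, but against A the column player prefers V over X.

None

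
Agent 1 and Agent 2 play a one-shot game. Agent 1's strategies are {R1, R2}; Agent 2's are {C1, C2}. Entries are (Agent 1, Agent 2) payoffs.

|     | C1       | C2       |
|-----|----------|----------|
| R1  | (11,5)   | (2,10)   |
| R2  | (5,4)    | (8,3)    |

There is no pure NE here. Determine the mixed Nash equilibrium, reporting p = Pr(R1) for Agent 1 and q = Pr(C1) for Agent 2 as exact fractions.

In a mixed NE each player is indifferent between their pure strategies, so the opponent's mix sets the indifference.
Agent 2 indifferent between C1 and C2: p·5 + (1−p)·4 = p·10 + (1−p)·3 ⟹ 4 + 1p = 3 + 7p ⟹ p = 1/6.
Agent 1 indifferent between R1 and R2: q·11 + (1−q)·2 = q·5 + (1−q)·8 ⟹ 2 + 9q = 8 + (-3)q ⟹ q = 1/2.

p = 1/6, q = 1/2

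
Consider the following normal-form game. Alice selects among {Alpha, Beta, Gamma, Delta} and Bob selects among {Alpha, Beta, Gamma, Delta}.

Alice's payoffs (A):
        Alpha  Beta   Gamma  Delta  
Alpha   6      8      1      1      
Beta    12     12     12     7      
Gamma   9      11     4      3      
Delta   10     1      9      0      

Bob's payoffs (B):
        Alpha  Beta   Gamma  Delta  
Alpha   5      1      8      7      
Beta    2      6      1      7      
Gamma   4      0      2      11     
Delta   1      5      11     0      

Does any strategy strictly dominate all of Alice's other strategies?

Beta

A strategy is strictly dominant if it gives Alice a strictly higher payoff than every other strategy, against every choice by the opponent.
Beta strictly dominates: vs Alpha: 12 > each of {6, 9, 10}; vs Beta: 12 > each of {8, 11, 1}; vs Gamma: 12 > each of {1, 4, 9}; vs Delta: 7 > each of {1, 3, 0}.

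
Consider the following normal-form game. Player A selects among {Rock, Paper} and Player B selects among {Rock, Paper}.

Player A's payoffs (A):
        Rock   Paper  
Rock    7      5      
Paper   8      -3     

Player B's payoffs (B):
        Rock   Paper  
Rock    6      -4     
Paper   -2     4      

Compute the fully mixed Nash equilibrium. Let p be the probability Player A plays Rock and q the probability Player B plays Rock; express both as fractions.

Each player's mixing probability is pinned down by making the *other* player indifferent.
Player B indifferent between Rock and Paper: p·6 + (1−p)·(-2) = p·(-4) + (1−p)·4 ⟹ (-2) + 8p = 4 + (-8)p ⟹ p = 3/8.
Player A indifferent between Rock and Paper: q·7 + (1−q)·5 = q·8 + (1−q)·(-3) ⟹ 5 + 2q = (-3) + 11q ⟹ q = 8/9.

p = 3/8, q = 8/9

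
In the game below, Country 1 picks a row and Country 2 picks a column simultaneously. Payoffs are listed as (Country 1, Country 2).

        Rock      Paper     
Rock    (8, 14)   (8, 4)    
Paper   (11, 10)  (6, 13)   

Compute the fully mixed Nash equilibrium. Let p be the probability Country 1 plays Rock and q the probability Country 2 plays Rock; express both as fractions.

Each player's mixing probability is pinned down by making the *other* player indifferent.
Country 2 indifferent between Rock and Paper: p·14 + (1−p)·10 = p·4 + (1−p)·13 ⟹ 10 + 4p = 13 + (-9)p ⟹ p = 3/13.
Country 1 indifferent between Rock and Paper: q·8 + (1−q)·8 = q·11 + (1−q)·6 ⟹ 8 + 0q = 6 + 5q ⟹ q = 2/5.

p = 3/13, q = 2/5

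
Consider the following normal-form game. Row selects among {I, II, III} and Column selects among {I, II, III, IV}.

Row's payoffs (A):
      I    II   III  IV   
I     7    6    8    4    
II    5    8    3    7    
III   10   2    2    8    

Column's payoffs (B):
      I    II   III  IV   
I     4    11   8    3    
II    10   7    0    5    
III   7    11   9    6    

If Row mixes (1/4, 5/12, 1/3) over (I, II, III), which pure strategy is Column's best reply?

Column's best reply maximizes expected payoff against the mix.
I: (1/4)·4 + (5/12)·10 + (1/3)·7 = 15/2
II: (1/4)·11 + (5/12)·7 + (1/3)·11 = 28/3
III: (1/4)·8 + (5/12)·0 + (1/3)·9 = 5
IV: (1/4)·3 + (5/12)·5 + (1/3)·6 = 29/6
Highest expected payoff is 28/3, from II.

II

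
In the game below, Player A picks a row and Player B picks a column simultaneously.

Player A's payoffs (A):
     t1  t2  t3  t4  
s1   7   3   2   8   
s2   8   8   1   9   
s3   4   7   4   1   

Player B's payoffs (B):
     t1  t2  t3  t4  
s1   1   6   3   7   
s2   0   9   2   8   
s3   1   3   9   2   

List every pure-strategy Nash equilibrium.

A profile is a Nash equilibrium when each player is best-responding to the other.
Player A's best responses — vs t1: s2 (payoff 8); vs t2: s2 (payoff 8); vs t3: s3 (payoff 4); vs t4: s2 (payoff 9).
Player B's best responses — vs s1: t4 (payoff 7); vs s2: t2 (payoff 9); vs s3: t3 (payoff 9).
Mutual best responses occur at (s2, t2) and (s3, t3); at each, neither player gains by switching.

(s2, t2) and (s3, t3)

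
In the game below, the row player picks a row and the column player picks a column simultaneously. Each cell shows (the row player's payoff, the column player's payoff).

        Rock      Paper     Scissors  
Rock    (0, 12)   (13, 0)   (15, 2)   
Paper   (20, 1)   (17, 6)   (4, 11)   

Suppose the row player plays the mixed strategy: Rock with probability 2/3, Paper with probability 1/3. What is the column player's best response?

Rock

The column player's best reply maximizes expected payoff against the mix.
Rock: (2/3)·12 + (1/3)·1 = 25/3
Paper: (2/3)·0 + (1/3)·6 = 2
Scissors: (2/3)·2 + (1/3)·11 = 5
Highest expected payoff is 25/3, from Rock.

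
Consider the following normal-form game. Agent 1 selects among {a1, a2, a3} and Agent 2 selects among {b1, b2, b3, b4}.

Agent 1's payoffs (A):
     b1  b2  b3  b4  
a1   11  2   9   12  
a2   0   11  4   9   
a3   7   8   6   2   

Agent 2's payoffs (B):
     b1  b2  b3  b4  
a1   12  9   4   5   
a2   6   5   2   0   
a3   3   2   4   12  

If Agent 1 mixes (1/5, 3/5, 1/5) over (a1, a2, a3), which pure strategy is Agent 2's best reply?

b1

Compute Agent 2's expected payoff from each pure strategy against the given mix.
b1: (1/5)·12 + (3/5)·6 + (1/5)·3 = 33/5
b2: (1/5)·9 + (3/5)·5 + (1/5)·2 = 26/5
b3: (1/5)·4 + (3/5)·2 + (1/5)·4 = 14/5
b4: (1/5)·5 + (3/5)·0 + (1/5)·12 = 17/5
Highest expected payoff is 33/5, from b1.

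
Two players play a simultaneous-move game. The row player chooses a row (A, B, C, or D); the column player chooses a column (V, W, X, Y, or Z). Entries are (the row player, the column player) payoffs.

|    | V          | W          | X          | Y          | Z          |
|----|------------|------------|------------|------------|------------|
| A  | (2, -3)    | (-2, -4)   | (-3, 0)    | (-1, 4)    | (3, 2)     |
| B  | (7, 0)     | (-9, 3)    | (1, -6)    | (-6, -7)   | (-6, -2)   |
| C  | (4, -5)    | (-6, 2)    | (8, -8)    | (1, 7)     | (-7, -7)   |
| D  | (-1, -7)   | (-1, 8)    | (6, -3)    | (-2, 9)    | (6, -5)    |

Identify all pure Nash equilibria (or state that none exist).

(C, Y)

A profile is a Nash equilibrium when each player is best-responding to the other.
The row player's best responses — vs V: B (payoff 7); vs W: D (payoff -1); vs X: C (payoff 8); vs Y: C (payoff 1); vs Z: D (payoff 6).
The column player's best responses — vs A: Y (payoff 4); vs B: W (payoff 3); vs C: Y (payoff 7); vs D: Y (payoff 9).
The only mutual best response is (C, Y); neither player gains by switching there.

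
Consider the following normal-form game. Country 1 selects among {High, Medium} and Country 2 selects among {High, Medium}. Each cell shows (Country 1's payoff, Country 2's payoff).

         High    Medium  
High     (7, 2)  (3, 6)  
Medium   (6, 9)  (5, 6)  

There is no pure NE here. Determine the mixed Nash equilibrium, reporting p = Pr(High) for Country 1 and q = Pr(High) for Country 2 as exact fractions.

p = 3/7, q = 2/3

Each player's mixing probability is pinned down by making the *other* player indifferent.
Country 2 indifferent between High and Medium: p·2 + (1−p)·9 = p·6 + (1−p)·6 ⟹ 9 + (-7)p = 6 + 0p ⟹ p = 3/7.
Country 1 indifferent between High and Medium: q·7 + (1−q)·3 = q·6 + (1−q)·5 ⟹ 3 + 4q = 5 + 1q ⟹ q = 2/3.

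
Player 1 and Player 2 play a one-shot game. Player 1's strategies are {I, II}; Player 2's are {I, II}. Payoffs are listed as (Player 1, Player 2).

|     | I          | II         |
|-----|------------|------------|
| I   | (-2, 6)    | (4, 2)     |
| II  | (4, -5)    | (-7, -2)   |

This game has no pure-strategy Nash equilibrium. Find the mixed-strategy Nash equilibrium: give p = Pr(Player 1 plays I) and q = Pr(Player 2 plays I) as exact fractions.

Each player's mixing probability is pinned down by making the *other* player indifferent.
Player 2 indifferent between I and II: p·6 + (1−p)·(-5) = p·2 + (1−p)·(-2) ⟹ (-5) + 11p = (-2) + 4p ⟹ p = 3/7.
Player 1 indifferent between I and II: q·(-2) + (1−q)·4 = q·4 + (1−q)·(-7) ⟹ 4 + (-6)q = (-7) + 11q ⟹ q = 11/17.

p = 3/7, q = 11/17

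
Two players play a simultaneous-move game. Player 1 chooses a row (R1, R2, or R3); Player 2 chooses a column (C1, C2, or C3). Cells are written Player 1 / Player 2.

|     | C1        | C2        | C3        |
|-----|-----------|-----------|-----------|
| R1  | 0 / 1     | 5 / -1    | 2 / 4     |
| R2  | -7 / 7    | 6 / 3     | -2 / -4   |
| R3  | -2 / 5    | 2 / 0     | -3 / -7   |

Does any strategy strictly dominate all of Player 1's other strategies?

No strictly dominant strategy

A strategy is strictly dominant if it gives Player 1 a strictly higher payoff than every other strategy, against every choice by the opponent.
R1 is not dominant: against C2, R2 gives 6 > 5.
R2 is not dominant: against C1, R1 gives 0 > -7.
R3 is not dominant: against C1, R1 gives 0 > -2.
No single strategy is best against every opponent action.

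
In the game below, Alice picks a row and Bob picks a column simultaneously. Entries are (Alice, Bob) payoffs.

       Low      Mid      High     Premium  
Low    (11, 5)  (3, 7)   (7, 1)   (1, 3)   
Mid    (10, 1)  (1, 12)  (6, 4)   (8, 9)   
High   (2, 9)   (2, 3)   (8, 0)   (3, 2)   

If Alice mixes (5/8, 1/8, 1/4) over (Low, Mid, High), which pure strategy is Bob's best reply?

Bob's best reply maximizes expected payoff against the mix.
Low: (5/8)·5 + (1/8)·1 + (1/4)·9 = 11/2
Mid: (5/8)·7 + (1/8)·12 + (1/4)·3 = 53/8
High: (5/8)·1 + (1/8)·4 + (1/4)·0 = 9/8
Premium: (5/8)·3 + (1/8)·9 + (1/4)·2 = 7/2
Highest expected payoff is 53/8, from Mid.

Mid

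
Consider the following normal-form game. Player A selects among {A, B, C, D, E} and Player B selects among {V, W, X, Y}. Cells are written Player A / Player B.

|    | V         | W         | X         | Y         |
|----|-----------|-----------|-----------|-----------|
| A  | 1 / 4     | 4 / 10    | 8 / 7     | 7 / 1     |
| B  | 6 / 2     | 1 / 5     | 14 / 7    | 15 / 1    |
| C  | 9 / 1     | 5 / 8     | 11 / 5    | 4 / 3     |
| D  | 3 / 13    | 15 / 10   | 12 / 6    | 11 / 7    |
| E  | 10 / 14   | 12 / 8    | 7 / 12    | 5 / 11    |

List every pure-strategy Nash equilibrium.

(B, X) and (E, V)

A profile is a Nash equilibrium when each player is best-responding to the other.
Player A's best responses — vs V: E (payoff 10); vs W: D (payoff 15); vs X: B (payoff 14); vs Y: B (payoff 15).
Player B's best responses — vs A: W (payoff 10); vs B: X (payoff 7); vs C: W (payoff 8); vs D: V (payoff 13); vs E: V (payoff 14).
Mutual best responses occur at (B, X) and (E, V); at each, neither player gains by switching.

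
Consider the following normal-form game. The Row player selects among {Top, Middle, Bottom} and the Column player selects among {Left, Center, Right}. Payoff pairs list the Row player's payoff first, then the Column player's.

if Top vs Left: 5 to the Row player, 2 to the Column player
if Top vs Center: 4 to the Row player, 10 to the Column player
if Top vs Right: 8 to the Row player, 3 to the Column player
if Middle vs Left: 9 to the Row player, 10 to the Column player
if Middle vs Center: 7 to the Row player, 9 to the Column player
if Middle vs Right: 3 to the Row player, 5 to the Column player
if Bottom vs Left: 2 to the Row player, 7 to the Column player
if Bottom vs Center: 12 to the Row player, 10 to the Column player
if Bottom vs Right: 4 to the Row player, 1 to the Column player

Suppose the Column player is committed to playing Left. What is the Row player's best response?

Middle

With the Column player fixed at Left, the Row player's payoffs are: Top → 5, Middle → 9, Bottom → 2.
The maximum is 9, achieved by Middle.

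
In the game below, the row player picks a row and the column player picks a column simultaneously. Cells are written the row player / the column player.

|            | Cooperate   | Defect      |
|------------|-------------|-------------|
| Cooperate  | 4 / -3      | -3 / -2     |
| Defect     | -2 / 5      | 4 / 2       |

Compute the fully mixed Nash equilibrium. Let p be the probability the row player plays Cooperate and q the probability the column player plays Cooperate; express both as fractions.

p = 3/4, q = 7/13

Each player's mixing probability is pinned down by making the *other* player indifferent.
The column player indifferent between Cooperate and Defect: p·(-3) + (1−p)·5 = p·(-2) + (1−p)·2 ⟹ 5 + (-8)p = 2 + (-4)p ⟹ p = 3/4.
The row player indifferent between Cooperate and Defect: q·4 + (1−q)·(-3) = q·(-2) + (1−q)·4 ⟹ (-3) + 7q = 4 + (-6)q ⟹ q = 7/13.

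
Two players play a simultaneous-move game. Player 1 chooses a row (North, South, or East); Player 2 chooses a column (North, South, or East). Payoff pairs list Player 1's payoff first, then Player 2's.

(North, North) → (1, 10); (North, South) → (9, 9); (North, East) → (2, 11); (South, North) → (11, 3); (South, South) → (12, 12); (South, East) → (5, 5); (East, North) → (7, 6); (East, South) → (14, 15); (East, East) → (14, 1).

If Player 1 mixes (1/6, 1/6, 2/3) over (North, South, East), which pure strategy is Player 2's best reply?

Compute Player 2's expected payoff from each pure strategy against the given mix.
North: (1/6)·10 + (1/6)·3 + (2/3)·6 = 37/6
South: (1/6)·9 + (1/6)·12 + (2/3)·15 = 27/2
East: (1/6)·11 + (1/6)·5 + (2/3)·1 = 10/3
Highest expected payoff is 27/2, from South.

South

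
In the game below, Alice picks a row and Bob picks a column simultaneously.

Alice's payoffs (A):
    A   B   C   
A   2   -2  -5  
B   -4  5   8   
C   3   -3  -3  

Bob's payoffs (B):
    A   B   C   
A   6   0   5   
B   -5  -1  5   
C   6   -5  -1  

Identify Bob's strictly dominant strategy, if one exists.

A strategy is strictly dominant if it gives Bob a strictly higher payoff than every other strategy, against every choice by the opponent.
A is not dominant: against B, B gives -1 > -5.
B is not dominant: against A, A gives 6 > 0.
C is not dominant: against A, A gives 6 > 5.
No single strategy is best against every opponent action.

None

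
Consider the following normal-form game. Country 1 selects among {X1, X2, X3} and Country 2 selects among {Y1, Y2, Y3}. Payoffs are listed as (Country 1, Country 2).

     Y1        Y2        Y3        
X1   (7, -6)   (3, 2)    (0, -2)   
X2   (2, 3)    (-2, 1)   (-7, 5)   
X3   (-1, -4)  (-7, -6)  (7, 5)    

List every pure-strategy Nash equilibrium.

(X1, Y2) and (X3, Y3)

Check mutual best responses: a cell is a NE iff neither player can gain by unilaterally deviating.
Country 1's best responses — vs Y1: X1 (payoff 7); vs Y2: X1 (payoff 3); vs Y3: X3 (payoff 7).
Country 2's best responses — vs X1: Y2 (payoff 2); vs X2: Y3 (payoff 5); vs X3: Y3 (payoff 5).
Mutual best responses occur at (X1, Y2) and (X3, Y3); at each, neither player gains by switching.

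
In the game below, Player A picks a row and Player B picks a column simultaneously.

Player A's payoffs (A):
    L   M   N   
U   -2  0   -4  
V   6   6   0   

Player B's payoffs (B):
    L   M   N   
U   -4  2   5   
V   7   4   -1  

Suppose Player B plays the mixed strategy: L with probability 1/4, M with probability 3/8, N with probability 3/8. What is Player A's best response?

Compute Player A's expected payoff from each pure strategy against the given mix.
U: (1/4)·(-2) + (3/8)·0 + (3/8)·(-4) = -2
V: (1/4)·6 + (3/8)·6 + (3/8)·0 = 15/4
Highest expected payoff is 15/4, from V.

V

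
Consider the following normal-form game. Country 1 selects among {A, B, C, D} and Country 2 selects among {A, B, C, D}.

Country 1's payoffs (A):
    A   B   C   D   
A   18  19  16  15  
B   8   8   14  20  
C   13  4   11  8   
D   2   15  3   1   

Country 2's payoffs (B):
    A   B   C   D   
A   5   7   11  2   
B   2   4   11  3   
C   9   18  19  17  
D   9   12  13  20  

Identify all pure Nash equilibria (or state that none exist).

Find each player's best response to every opponent strategy; NE are the intersections.
Country 1's best responses — vs A: A (payoff 18); vs B: A (payoff 19); vs C: A (payoff 16); vs D: B (payoff 20).
Country 2's best responses — vs A: C (payoff 11); vs B: C (payoff 11); vs C: C (payoff 19); vs D: D (payoff 20).
The only mutual best response is (A, C); neither player gains by switching there.

(A, C)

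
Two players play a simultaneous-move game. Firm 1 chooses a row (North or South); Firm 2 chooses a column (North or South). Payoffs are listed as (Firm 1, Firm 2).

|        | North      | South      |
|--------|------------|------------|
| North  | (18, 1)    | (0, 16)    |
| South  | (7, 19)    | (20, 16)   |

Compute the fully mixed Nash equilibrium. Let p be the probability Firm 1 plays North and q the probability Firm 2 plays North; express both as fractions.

In a mixed NE each player is indifferent between their pure strategies, so the opponent's mix sets the indifference.
Firm 2 indifferent between North and South: p·1 + (1−p)·19 = p·16 + (1−p)·16 ⟹ 19 + (-18)p = 16 + 0p ⟹ p = 1/6.
Firm 1 indifferent between North and South: q·18 + (1−q)·0 = q·7 + (1−q)·20 ⟹ 0 + 18q = 20 + (-13)q ⟹ q = 20/31.

p = 1/6, q = 20/31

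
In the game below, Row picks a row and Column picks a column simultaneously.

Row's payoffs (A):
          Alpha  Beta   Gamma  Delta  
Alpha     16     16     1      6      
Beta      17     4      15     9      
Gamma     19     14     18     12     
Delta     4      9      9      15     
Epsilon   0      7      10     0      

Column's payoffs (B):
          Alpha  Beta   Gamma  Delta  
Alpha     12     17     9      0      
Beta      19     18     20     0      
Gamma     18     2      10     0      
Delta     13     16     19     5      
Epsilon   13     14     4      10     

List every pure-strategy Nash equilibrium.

Find each player's best response to every opponent strategy; NE are the intersections.
Row's best responses — vs Alpha: Gamma (payoff 19); vs Beta: Alpha (payoff 16); vs Gamma: Gamma (payoff 18); vs Delta: Delta (payoff 15).
Column's best responses — vs Alpha: Beta (payoff 17); vs Beta: Gamma (payoff 20); vs Gamma: Alpha (payoff 18); vs Delta: Gamma (payoff 19); vs Epsilon: Beta (payoff 14).
Mutual best responses occur at (Alpha, Beta) and (Gamma, Alpha); at each, neither player gains by switching.

(Alpha, Beta) and (Gamma, Alpha)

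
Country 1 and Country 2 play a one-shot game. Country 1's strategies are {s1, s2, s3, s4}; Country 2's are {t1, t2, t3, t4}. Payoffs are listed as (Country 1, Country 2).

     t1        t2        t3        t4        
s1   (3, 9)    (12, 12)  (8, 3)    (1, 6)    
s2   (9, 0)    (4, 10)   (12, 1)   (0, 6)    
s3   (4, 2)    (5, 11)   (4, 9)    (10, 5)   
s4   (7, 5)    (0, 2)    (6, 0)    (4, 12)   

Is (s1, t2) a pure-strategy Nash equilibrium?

Yes

Holding Country 2 at t2: Country 1 gets 12 from s1, versus 4 from s2, 5 from s3, 0 from s4. No profitable deviation for Country 1.
Holding Country 1 at s1: Country 2 gets 12 from t2, versus 9 from t1, 3 from t3, 6 from t4. No profitable deviation for Country 2 either.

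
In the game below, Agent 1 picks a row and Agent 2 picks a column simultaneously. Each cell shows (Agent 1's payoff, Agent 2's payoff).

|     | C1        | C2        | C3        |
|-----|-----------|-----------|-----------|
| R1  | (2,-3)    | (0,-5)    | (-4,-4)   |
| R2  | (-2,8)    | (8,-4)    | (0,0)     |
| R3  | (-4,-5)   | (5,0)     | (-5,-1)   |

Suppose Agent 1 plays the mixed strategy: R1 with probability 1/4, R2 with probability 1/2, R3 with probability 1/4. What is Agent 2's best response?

Compute Agent 2's expected payoff from each pure strategy against the given mix.
C1: (1/4)·(-3) + (1/2)·8 + (1/4)·(-5) = 2
C2: (1/4)·(-5) + (1/2)·(-4) + (1/4)·0 = -13/4
C3: (1/4)·(-4) + (1/2)·0 + (1/4)·(-1) = -5/4
Highest expected payoff is 2, from C1.

C1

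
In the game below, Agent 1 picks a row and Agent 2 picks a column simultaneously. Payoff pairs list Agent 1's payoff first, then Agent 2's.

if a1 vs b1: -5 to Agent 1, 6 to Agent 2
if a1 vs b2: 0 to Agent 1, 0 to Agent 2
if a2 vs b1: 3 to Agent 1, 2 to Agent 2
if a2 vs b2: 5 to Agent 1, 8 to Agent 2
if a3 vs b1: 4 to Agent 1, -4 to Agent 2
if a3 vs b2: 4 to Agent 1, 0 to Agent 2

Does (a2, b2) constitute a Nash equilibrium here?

Holding Agent 2 at b2: Agent 1 gets 5 from a2, versus 0 from a1, 4 from a3. No profitable deviation for Agent 1.
Holding Agent 1 at a2: Agent 2 gets 8 from b2, versus 2 from b1. No profitable deviation for Agent 2 either.

Yes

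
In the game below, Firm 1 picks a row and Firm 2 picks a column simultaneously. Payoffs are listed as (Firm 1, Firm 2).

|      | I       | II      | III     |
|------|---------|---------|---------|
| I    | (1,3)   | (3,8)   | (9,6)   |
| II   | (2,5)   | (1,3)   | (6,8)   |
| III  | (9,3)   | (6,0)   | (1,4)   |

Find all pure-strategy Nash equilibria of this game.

There is no pure-strategy Nash equilibrium

Check mutual best responses: a cell is a NE iff neither player can gain by unilaterally deviating.
Firm 1's best responses — vs I: III (payoff 9); vs II: III (payoff 6); vs III: I (payoff 9).
Firm 2's best responses — vs I: II (payoff 8); vs II: III (payoff 8); vs III: III (payoff 4).
No cell has both players best-responding. For instance, Firm 1's best reply to II is III, but against III Firm 2 prefers III over II.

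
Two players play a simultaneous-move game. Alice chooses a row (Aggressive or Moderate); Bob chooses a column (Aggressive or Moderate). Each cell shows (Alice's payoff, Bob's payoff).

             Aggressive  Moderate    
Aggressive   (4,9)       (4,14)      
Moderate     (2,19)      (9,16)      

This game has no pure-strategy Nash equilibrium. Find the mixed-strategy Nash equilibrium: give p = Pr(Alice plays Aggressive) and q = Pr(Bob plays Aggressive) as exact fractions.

p = 3/8, q = 5/7

Each player's mixing probability is pinned down by making the *other* player indifferent.
Bob indifferent between Aggressive and Moderate: p·9 + (1−p)·19 = p·14 + (1−p)·16 ⟹ 19 + (-10)p = 16 + (-2)p ⟹ p = 3/8.
Alice indifferent between Aggressive and Moderate: q·4 + (1−q)·4 = q·2 + (1−q)·9 ⟹ 4 + 0q = 9 + (-7)q ⟹ q = 5/7.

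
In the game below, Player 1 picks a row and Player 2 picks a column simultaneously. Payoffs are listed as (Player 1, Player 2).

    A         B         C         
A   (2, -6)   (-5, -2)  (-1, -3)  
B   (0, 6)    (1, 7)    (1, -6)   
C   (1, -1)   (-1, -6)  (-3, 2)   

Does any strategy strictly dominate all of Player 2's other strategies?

A strategy is strictly dominant if it gives Player 2 a strictly higher payoff than every other strategy, against every choice by the opponent.
A is not dominant: against A, B gives -2 > -6.
B is not dominant: against C, A gives -1 > -6.
C is not dominant: against A, B gives -2 > -3.
No single strategy is best against every opponent action.

None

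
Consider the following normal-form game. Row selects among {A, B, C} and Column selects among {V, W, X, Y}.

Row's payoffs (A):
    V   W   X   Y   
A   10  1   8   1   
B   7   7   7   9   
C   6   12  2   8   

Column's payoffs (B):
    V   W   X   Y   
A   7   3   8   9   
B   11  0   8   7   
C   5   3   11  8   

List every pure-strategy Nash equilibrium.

None

Find each player's best response to every opponent strategy; NE are the intersections.
Row's best responses — vs V: A (payoff 10); vs W: C (payoff 12); vs X: A (payoff 8); vs Y: B (payoff 9).
Column's best responses — vs A: Y (payoff 9); vs B: V (payoff 11); vs C: X (payoff 11).
No cell has both players best-responding. For instance, Row's best reply to W is C, but against C Column prefers X over W.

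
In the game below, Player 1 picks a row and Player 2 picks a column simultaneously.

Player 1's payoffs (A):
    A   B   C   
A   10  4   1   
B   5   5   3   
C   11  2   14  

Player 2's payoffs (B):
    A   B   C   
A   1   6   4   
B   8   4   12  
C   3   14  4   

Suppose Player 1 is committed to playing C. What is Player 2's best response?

B

With Player 1 fixed at C, Player 2's payoffs are: A → 3, B → 14, C → 4.
The maximum is 14, achieved by B.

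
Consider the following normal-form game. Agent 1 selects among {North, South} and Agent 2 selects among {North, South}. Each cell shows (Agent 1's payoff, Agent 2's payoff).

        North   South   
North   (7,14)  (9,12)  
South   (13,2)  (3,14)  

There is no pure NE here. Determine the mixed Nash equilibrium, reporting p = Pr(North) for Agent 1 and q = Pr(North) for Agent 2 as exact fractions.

p = 6/7, q = 1/2

Each player's mixing probability is pinned down by making the *other* player indifferent.
Agent 2 indifferent between North and South: p·14 + (1−p)·2 = p·12 + (1−p)·14 ⟹ 2 + 12p = 14 + (-2)p ⟹ p = 6/7.
Agent 1 indifferent between North and South: q·7 + (1−q)·9 = q·13 + (1−q)·3 ⟹ 9 + (-2)q = 3 + 10q ⟹ q = 1/2.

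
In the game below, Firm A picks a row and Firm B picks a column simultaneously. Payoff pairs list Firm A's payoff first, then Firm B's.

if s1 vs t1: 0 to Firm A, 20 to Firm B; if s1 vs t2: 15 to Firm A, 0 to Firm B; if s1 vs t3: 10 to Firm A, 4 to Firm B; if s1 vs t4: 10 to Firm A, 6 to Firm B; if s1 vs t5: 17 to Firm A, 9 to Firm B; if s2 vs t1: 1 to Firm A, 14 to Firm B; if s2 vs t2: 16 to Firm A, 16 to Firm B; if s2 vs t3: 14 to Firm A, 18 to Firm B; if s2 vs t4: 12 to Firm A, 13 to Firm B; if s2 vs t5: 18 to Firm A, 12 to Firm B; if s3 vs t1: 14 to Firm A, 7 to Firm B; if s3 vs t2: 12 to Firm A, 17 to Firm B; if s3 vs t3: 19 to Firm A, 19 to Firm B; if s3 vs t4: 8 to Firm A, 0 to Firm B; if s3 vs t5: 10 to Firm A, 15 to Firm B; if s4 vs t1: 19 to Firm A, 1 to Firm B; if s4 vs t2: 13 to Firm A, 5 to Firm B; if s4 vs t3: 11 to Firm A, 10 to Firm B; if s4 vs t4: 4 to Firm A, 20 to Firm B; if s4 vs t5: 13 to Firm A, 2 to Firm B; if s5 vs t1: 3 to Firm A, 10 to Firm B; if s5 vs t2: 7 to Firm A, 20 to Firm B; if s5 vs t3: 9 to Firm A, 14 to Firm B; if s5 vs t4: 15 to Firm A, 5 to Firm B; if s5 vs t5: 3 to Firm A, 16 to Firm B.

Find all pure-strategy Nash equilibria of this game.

(s3, t3)

Find each player's best response to every opponent strategy; NE are the intersections.
Firm A's best responses — vs t1: s4 (payoff 19); vs t2: s2 (payoff 16); vs t3: s3 (payoff 19); vs t4: s5 (payoff 15); vs t5: s2 (payoff 18).
Firm B's best responses — vs s1: t1 (payoff 20); vs s2: t3 (payoff 18); vs s3: t3 (payoff 19); vs s4: t4 (payoff 20); vs s5: t2 (payoff 20).
The only mutual best response is (s3, t3); neither player gains by switching there.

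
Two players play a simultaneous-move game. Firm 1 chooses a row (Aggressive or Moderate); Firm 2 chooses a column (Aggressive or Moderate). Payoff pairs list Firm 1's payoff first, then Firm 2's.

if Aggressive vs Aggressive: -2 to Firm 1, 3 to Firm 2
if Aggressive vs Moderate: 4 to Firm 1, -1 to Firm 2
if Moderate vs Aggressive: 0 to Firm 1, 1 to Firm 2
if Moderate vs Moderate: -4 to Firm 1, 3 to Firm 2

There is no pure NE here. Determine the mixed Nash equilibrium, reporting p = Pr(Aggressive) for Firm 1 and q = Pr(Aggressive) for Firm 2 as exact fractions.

Each player's mixing probability is pinned down by making the *other* player indifferent.
Firm 2 indifferent between Aggressive and Moderate: p·3 + (1−p)·1 = p·(-1) + (1−p)·3 ⟹ 1 + 2p = 3 + (-4)p ⟹ p = 1/3.
Firm 1 indifferent between Aggressive and Moderate: q·(-2) + (1−q)·4 = q·0 + (1−q)·(-4) ⟹ 4 + (-6)q = (-4) + 4q ⟹ q = 4/5.

p = 1/3, q = 4/5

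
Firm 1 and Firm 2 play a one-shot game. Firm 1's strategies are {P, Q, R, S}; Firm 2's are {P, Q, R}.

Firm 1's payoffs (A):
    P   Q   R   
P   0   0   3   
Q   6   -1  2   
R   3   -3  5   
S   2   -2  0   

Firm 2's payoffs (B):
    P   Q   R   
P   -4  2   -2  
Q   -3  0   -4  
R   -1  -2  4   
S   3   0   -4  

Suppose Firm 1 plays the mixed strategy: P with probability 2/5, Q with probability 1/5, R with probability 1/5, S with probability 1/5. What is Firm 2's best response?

Firm 2's best reply maximizes expected payoff against the mix.
P: (2/5)·(-4) + (1/5)·(-3) + (1/5)·(-1) + (1/5)·3 = -9/5
Q: (2/5)·2 + (1/5)·0 + (1/5)·(-2) + (1/5)·0 = 2/5
R: (2/5)·(-2) + (1/5)·(-4) + (1/5)·4 + (1/5)·(-4) = -8/5
Highest expected payoff is 2/5, from Q.

Q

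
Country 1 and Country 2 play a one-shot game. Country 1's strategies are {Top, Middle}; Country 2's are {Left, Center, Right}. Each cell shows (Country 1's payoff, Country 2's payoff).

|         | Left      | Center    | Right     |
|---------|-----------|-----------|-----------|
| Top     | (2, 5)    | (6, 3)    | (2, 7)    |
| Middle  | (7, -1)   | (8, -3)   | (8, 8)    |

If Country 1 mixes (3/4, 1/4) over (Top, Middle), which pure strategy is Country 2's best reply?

Compute Country 2's expected payoff from each pure strategy against the given mix.
Left: (3/4)·5 + (1/4)·(-1) = 7/2
Center: (3/4)·3 + (1/4)·(-3) = 3/2
Right: (3/4)·7 + (1/4)·8 = 29/4
Highest expected payoff is 29/4, from Right.

Right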